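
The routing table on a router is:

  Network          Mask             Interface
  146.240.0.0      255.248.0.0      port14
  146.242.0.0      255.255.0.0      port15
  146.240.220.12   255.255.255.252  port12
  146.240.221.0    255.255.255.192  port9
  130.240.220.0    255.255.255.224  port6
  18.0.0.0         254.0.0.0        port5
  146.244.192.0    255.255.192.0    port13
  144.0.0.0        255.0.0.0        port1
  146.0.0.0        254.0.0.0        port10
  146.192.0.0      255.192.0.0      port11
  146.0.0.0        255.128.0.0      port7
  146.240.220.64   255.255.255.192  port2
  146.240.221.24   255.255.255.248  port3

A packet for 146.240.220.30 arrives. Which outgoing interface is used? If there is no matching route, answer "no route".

Routes whose prefix contains 146.240.220.30:
  146.0.0.0/7 (146.0.0.0 - 147.255.255.255) -> port10
  146.192.0.0/10 (146.192.0.0 - 146.255.255.255) -> port11
  146.240.0.0/13 (146.240.0.0 - 146.247.255.255) -> port14
More-specific entries that do NOT match:
  146.240.220.12/30 (146.240.220.12 - 146.240.220.15) does not contain 146.240.220.30
  146.240.221.24/29 (146.240.221.24 - 146.240.221.31) does not contain 146.240.220.30
  130.240.220.0/27 (130.240.220.0 - 130.240.220.31) does not contain 146.240.220.30
  146.240.221.0/26 (146.240.221.0 - 146.240.221.63) does not contain 146.240.220.30
  146.240.220.64/26 (146.240.220.64 - 146.240.220.127) does not contain 146.240.220.30
  146.244.192.0/18 (146.244.192.0 - 146.244.255.255) does not contain 146.240.220.30
  146.242.0.0/16 (146.242.0.0 - 146.242.255.255) does not contain 146.240.220.30
Longest matching prefix is /13 -> interface port14.

port14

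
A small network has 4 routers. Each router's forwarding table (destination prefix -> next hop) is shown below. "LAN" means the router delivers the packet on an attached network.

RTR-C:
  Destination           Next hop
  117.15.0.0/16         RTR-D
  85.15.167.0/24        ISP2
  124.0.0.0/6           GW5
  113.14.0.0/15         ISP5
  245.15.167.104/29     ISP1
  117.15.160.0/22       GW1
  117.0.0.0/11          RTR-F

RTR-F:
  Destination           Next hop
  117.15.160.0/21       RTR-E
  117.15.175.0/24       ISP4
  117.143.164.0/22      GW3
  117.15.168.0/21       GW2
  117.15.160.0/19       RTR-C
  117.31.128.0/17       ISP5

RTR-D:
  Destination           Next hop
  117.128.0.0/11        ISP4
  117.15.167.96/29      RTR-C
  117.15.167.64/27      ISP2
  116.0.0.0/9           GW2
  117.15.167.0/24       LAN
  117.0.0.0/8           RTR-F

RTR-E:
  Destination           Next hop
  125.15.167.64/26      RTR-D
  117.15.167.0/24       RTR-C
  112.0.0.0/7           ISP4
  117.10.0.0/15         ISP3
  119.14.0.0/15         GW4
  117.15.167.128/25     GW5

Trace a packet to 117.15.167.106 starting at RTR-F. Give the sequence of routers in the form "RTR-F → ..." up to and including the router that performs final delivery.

At RTR-F: longest match for 117.15.167.106 is 117.15.160.0/21 -> RTR-E
At RTR-E: longest match for 117.15.167.106 is 117.15.167.0/24 -> RTR-C
At RTR-C: longest match for 117.15.167.106 is 117.15.0.0/16 -> RTR-D
At RTR-D: longest match for 117.15.167.106 is 117.15.167.0/24 -> LAN

RTR-F → RTR-E → RTR-C → RTR-D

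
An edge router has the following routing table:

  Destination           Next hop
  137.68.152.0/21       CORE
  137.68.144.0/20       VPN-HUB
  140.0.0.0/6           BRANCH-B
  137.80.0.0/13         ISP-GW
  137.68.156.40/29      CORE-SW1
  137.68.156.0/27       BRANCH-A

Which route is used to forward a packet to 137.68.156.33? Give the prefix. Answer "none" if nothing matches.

137.68.152.0/21

Entries matching 137.68.156.33:
  137.68.144.0/20 (137.68.144.0 - 137.68.159.255)
  137.68.152.0/21 (137.68.152.0 - 137.68.159.255)
Most specific is 137.68.152.0/21.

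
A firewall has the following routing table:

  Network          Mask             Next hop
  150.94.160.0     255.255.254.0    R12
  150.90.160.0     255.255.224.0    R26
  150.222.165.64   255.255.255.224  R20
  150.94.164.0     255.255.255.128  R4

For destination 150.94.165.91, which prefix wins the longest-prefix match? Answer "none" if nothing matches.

150.94.165.91 is outside every listed prefix and there is no default route.

none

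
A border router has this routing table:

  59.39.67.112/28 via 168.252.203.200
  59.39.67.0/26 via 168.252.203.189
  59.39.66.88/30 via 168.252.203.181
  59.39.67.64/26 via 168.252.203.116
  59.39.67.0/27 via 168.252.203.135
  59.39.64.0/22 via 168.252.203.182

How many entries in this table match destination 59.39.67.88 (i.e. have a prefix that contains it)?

2

Prefixes containing 59.39.67.88:
  59.39.64.0/22 (59.39.64.0 - 59.39.67.255)
  59.39.67.64/26 (59.39.67.64 - 59.39.67.127)
Total matching entries: 2.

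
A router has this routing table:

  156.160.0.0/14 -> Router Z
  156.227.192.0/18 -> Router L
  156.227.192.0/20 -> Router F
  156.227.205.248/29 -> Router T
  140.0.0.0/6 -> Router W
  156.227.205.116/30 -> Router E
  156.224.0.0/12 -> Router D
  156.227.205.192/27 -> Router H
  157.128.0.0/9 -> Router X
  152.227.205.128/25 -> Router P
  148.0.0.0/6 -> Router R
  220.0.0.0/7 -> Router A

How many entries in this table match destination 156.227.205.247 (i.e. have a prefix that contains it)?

Prefixes containing 156.227.205.247:
  156.224.0.0/12 (156.224.0.0 - 156.239.255.255)
  156.227.192.0/18 (156.227.192.0 - 156.227.255.255)
  156.227.192.0/20 (156.227.192.0 - 156.227.207.255)
Total matching entries: 3.

3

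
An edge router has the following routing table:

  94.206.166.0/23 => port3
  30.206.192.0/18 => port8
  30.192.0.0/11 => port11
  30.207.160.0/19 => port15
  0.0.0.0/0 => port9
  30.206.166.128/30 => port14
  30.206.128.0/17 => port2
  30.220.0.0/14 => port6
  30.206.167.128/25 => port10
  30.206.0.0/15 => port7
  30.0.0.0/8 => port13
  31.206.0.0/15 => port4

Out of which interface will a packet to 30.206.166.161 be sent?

Routes whose prefix contains 30.206.166.161:
  0.0.0.0/0 (default, matches everything) -> port9
  30.0.0.0/8 (30.0.0.0 - 30.255.255.255) -> port13
  30.192.0.0/11 (30.192.0.0 - 30.223.255.255) -> port11
  30.206.0.0/15 (30.206.0.0 - 30.207.255.255) -> port7
  30.206.128.0/17 (30.206.128.0 - 30.206.255.255) -> port2
More-specific entries that do NOT match:
  30.206.166.128/30 (30.206.166.128 - 30.206.166.131) does not contain 30.206.166.161
  30.206.167.128/25 (30.206.167.128 - 30.206.167.255) does not contain 30.206.166.161
  94.206.166.0/23 (94.206.166.0 - 94.206.167.255) does not contain 30.206.166.161
  30.207.160.0/19 (30.207.160.0 - 30.207.191.255) does not contain 30.206.166.161
  30.206.192.0/18 (30.206.192.0 - 30.206.255.255) does not contain 30.206.166.161
Longest matching prefix is /17 -> interface port2.

port2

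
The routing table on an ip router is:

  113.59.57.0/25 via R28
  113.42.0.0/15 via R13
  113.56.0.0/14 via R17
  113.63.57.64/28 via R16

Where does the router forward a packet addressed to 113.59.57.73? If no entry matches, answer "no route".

R28

Routes whose prefix contains 113.59.57.73:
  113.56.0.0/14 (113.56.0.0 - 113.59.255.255) -> R17
  113.59.57.0/25 (113.59.57.0 - 113.59.57.127) -> R28
More-specific entries that do NOT match:
  113.63.57.64/28 (113.63.57.64 - 113.63.57.79) does not contain 113.59.57.73
Longest matching prefix is /25 -> next hop R28.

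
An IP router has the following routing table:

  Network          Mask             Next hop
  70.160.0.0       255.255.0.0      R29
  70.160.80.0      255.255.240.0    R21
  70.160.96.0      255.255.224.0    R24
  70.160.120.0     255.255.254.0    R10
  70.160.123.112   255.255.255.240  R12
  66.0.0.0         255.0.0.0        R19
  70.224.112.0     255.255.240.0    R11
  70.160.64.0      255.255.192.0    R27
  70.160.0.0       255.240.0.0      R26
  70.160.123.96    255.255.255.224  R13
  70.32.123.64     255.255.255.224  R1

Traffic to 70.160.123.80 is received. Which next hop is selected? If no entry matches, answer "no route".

Routes whose prefix contains 70.160.123.80:
  70.160.0.0/12 (70.160.0.0 - 70.175.255.255) -> R26
  70.160.0.0/16 (70.160.0.0 - 70.160.255.255) -> R29
  70.160.64.0/18 (70.160.64.0 - 70.160.127.255) -> R27
  70.160.96.0/19 (70.160.96.0 - 70.160.127.255) -> R24
More-specific entries that do NOT match:
  70.160.123.112/28 (70.160.123.112 - 70.160.123.127) does not contain 70.160.123.80
  70.160.123.96/27 (70.160.123.96 - 70.160.123.127) does not contain 70.160.123.80
  70.32.123.64/27 (70.32.123.64 - 70.32.123.95) does not contain 70.160.123.80
  70.160.120.0/23 (70.160.120.0 - 70.160.121.255) does not contain 70.160.123.80
  70.160.80.0/20 (70.160.80.0 - 70.160.95.255) does not contain 70.160.123.80
  70.224.112.0/20 (70.224.112.0 - 70.224.127.255) does not contain 70.160.123.80
Longest matching prefix is /19 -> next hop R24.

R24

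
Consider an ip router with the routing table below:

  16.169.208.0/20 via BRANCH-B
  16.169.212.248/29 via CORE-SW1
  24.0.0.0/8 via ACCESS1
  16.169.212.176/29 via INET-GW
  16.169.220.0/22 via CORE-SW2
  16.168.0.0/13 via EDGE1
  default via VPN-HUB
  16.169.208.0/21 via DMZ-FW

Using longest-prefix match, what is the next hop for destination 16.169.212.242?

Routes whose prefix contains 16.169.212.242:
  0.0.0.0/0 (default, matches everything) -> VPN-HUB
  16.168.0.0/13 (16.168.0.0 - 16.175.255.255) -> EDGE1
  16.169.208.0/20 (16.169.208.0 - 16.169.223.255) -> BRANCH-B
  16.169.208.0/21 (16.169.208.0 - 16.169.215.255) -> DMZ-FW
More-specific entries that do NOT match:
  16.169.212.248/29 (16.169.212.248 - 16.169.212.255) does not contain 16.169.212.242
  16.169.212.176/29 (16.169.212.176 - 16.169.212.183) does not contain 16.169.212.242
  16.169.220.0/22 (16.169.220.0 - 16.169.223.255) does not contain 16.169.212.242
Longest matching prefix is /21 -> next hop DMZ-FW.

DMZ-FW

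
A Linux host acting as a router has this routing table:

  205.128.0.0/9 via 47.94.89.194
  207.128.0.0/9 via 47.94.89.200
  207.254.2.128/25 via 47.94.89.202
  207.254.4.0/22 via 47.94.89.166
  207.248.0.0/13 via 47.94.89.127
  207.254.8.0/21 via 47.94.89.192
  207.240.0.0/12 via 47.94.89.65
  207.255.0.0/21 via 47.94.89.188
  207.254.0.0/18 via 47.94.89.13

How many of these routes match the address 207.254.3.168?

4

Prefixes containing 207.254.3.168:
  207.128.0.0/9 (207.128.0.0 - 207.255.255.255)
  207.240.0.0/12 (207.240.0.0 - 207.255.255.255)
  207.248.0.0/13 (207.248.0.0 - 207.255.255.255)
  207.254.0.0/18 (207.254.0.0 - 207.254.63.255)
Total matching entries: 4.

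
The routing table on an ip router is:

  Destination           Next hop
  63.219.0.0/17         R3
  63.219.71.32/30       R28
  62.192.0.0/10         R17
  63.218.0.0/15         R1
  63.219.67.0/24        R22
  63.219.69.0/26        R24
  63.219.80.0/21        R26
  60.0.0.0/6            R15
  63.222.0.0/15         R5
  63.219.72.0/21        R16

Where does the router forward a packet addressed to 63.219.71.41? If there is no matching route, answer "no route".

Routes whose prefix contains 63.219.71.41:
  60.0.0.0/6 (60.0.0.0 - 63.255.255.255) -> R15
  63.218.0.0/15 (63.218.0.0 - 63.219.255.255) -> R1
  63.219.0.0/17 (63.219.0.0 - 63.219.127.255) -> R3
More-specific entries that do NOT match:
  63.219.71.32/30 (63.219.71.32 - 63.219.71.35) does not contain 63.219.71.41
  63.219.69.0/26 (63.219.69.0 - 63.219.69.63) does not contain 63.219.71.41
  63.219.67.0/24 (63.219.67.0 - 63.219.67.255) does not contain 63.219.71.41
  63.219.80.0/21 (63.219.80.0 - 63.219.87.255) does not contain 63.219.71.41
  63.219.72.0/21 (63.219.72.0 - 63.219.79.255) does not contain 63.219.71.41
Longest matching prefix is /17 -> next hop R3.

R3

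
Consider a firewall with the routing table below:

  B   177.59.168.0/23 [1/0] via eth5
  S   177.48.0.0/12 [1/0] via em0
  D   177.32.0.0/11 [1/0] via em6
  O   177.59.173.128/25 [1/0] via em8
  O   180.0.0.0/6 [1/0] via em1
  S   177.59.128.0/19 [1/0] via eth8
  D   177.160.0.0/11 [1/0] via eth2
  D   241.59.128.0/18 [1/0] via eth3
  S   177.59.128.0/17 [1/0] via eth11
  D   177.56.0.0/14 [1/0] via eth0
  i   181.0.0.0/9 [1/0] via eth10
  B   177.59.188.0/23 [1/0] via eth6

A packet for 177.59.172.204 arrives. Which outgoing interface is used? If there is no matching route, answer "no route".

Routes whose prefix contains 177.59.172.204:
  177.32.0.0/11 (177.32.0.0 - 177.63.255.255) -> em6
  177.48.0.0/12 (177.48.0.0 - 177.63.255.255) -> em0
  177.56.0.0/14 (177.56.0.0 - 177.59.255.255) -> eth0
  177.59.128.0/17 (177.59.128.0 - 177.59.255.255) -> eth11
More-specific entries that do NOT match:
  177.59.173.128/25 (177.59.173.128 - 177.59.173.255) does not contain 177.59.172.204
  177.59.168.0/23 (177.59.168.0 - 177.59.169.255) does not contain 177.59.172.204
  177.59.188.0/23 (177.59.188.0 - 177.59.189.255) does not contain 177.59.172.204
  177.59.128.0/19 (177.59.128.0 - 177.59.159.255) does not contain 177.59.172.204
  241.59.128.0/18 (241.59.128.0 - 241.59.191.255) does not contain 177.59.172.204
Longest matching prefix is /17 -> interface eth11.

eth11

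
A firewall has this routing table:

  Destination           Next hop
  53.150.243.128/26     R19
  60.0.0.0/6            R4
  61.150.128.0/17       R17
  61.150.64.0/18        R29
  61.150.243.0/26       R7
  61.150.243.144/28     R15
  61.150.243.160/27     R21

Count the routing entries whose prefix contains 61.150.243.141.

Prefixes containing 61.150.243.141:
  60.0.0.0/6 (60.0.0.0 - 63.255.255.255)
  61.150.128.0/17 (61.150.128.0 - 61.150.255.255)
Total matching entries: 2.

2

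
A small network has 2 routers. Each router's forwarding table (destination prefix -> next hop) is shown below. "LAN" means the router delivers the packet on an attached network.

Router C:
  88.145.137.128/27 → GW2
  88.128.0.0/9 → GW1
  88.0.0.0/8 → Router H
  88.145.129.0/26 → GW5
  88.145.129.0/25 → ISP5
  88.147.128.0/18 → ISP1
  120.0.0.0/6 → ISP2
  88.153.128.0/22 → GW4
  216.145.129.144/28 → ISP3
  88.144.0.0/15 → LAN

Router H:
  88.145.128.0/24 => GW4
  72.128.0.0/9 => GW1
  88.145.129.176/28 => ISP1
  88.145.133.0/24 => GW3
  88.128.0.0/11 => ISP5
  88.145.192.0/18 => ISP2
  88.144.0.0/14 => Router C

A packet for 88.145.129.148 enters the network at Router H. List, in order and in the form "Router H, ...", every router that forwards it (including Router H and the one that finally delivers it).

At Router H: longest match for 88.145.129.148 is 88.144.0.0/14 -> Router C
At Router C: longest match for 88.145.129.148 is 88.144.0.0/15 -> LAN

Router H, Router C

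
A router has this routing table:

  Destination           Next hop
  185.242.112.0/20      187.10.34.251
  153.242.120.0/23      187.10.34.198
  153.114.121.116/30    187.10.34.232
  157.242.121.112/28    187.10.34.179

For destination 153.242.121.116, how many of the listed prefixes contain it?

Prefixes containing 153.242.121.116:
  153.242.120.0/23 (153.242.120.0 - 153.242.121.255)
Total matching entries: 1.

1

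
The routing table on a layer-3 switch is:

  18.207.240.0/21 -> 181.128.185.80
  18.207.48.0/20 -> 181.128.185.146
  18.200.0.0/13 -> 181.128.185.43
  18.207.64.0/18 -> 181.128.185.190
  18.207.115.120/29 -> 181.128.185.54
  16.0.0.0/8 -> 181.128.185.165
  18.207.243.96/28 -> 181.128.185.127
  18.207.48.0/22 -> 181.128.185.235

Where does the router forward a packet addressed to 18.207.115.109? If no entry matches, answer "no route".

Routes whose prefix contains 18.207.115.109:
  18.200.0.0/13 (18.200.0.0 - 18.207.255.255) -> 181.128.185.43
  18.207.64.0/18 (18.207.64.0 - 18.207.127.255) -> 181.128.185.190
More-specific entries that do NOT match:
  18.207.115.120/29 (18.207.115.120 - 18.207.115.127) does not contain 18.207.115.109
  18.207.243.96/28 (18.207.243.96 - 18.207.243.111) does not contain 18.207.115.109
  18.207.48.0/22 (18.207.48.0 - 18.207.51.255) does not contain 18.207.115.109
  18.207.240.0/21 (18.207.240.0 - 18.207.247.255) does not contain 18.207.115.109
  18.207.48.0/20 (18.207.48.0 - 18.207.63.255) does not contain 18.207.115.109
Longest matching prefix is /18 -> next hop 181.128.185.190.

181.128.185.190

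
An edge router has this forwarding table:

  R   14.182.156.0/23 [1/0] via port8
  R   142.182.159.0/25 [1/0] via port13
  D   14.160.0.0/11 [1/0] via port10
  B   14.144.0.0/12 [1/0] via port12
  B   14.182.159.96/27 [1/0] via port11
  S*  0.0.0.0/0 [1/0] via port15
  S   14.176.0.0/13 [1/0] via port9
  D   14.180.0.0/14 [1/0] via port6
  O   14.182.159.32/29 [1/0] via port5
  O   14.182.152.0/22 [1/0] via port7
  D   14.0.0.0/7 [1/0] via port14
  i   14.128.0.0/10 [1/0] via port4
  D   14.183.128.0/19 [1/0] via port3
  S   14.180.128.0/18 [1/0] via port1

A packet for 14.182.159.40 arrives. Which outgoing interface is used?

port6

Routes whose prefix contains 14.182.159.40:
  0.0.0.0/0 (default, matches everything) -> port15
  14.0.0.0/7 (14.0.0.0 - 15.255.255.255) -> port14
  14.128.0.0/10 (14.128.0.0 - 14.191.255.255) -> port4
  14.160.0.0/11 (14.160.0.0 - 14.191.255.255) -> port10
  14.176.0.0/13 (14.176.0.0 - 14.183.255.255) -> port9
  14.180.0.0/14 (14.180.0.0 - 14.183.255.255) -> port6
More-specific entries that do NOT match:
  14.182.159.32/29 (14.182.159.32 - 14.182.159.39) does not contain 14.182.159.40
  14.182.159.96/27 (14.182.159.96 - 14.182.159.127) does not contain 14.182.159.40
  142.182.159.0/25 (142.182.159.0 - 142.182.159.127) does not contain 14.182.159.40
  14.182.156.0/23 (14.182.156.0 - 14.182.157.255) does not contain 14.182.159.40
  14.182.152.0/22 (14.182.152.0 - 14.182.155.255) does not contain 14.182.159.40
  14.183.128.0/19 (14.183.128.0 - 14.183.159.255) does not contain 14.182.159.40
  14.180.128.0/18 (14.180.128.0 - 14.180.191.255) does not contain 14.182.159.40
Longest matching prefix is /14 -> interface port6.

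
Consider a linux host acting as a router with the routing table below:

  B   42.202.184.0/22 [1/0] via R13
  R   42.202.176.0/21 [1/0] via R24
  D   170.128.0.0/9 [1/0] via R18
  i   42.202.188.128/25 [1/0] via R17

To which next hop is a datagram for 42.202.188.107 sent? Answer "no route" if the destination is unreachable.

No entry's prefix contains 42.202.188.107; there is no default route.

no route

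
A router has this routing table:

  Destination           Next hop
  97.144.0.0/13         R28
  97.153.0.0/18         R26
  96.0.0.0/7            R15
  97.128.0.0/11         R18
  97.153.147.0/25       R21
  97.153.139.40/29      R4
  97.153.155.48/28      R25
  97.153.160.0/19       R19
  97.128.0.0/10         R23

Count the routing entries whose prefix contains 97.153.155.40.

3

Prefixes containing 97.153.155.40:
  96.0.0.0/7 (96.0.0.0 - 97.255.255.255)
  97.128.0.0/10 (97.128.0.0 - 97.191.255.255)
  97.128.0.0/11 (97.128.0.0 - 97.159.255.255)
Total matching entries: 3.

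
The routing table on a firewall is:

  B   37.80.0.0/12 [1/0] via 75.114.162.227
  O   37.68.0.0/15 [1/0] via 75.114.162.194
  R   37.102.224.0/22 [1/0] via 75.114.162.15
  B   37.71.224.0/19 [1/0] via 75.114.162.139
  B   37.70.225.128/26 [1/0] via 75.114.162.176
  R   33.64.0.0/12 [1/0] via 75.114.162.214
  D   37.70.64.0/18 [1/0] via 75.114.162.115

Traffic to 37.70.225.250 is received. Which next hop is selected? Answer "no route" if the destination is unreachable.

No entry's prefix contains 37.70.225.250; there is no default route.

no route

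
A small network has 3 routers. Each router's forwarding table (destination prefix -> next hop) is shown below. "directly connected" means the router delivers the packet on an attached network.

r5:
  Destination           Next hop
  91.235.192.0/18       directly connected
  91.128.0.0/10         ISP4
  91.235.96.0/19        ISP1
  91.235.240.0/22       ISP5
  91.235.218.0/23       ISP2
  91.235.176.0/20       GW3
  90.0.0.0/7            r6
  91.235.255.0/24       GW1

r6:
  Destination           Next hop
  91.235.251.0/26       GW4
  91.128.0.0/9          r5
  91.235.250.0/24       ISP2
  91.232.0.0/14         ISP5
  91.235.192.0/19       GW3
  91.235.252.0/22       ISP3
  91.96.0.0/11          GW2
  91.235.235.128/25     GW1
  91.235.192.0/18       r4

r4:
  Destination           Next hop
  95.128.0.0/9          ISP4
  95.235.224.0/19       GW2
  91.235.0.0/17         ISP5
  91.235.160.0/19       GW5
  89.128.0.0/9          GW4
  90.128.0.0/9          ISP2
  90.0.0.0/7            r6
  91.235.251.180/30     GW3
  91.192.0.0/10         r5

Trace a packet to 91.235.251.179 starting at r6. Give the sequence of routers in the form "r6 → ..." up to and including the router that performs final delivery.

At r6: longest match for 91.235.251.179 is 91.235.192.0/18 -> r4
At r4: longest match for 91.235.251.179 is 91.192.0.0/10 -> r5
At r5: longest match for 91.235.251.179 is 91.235.192.0/18 -> directly connected

r6 → r4 → r5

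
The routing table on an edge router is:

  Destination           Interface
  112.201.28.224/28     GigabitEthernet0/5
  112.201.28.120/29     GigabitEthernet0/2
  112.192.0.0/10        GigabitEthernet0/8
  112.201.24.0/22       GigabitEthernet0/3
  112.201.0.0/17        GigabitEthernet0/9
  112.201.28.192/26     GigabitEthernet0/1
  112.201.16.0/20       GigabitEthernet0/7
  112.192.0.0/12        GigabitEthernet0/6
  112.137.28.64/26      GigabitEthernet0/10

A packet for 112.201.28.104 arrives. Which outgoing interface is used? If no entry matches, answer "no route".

GigabitEthernet0/7

Routes whose prefix contains 112.201.28.104:
  112.192.0.0/10 (112.192.0.0 - 112.255.255.255) -> GigabitEthernet0/8
  112.192.0.0/12 (112.192.0.0 - 112.207.255.255) -> GigabitEthernet0/6
  112.201.0.0/17 (112.201.0.0 - 112.201.127.255) -> GigabitEthernet0/9
  112.201.16.0/20 (112.201.16.0 - 112.201.31.255) -> GigabitEthernet0/7
More-specific entries that do NOT match:
  112.201.28.120/29 (112.201.28.120 - 112.201.28.127) does not contain 112.201.28.104
  112.201.28.224/28 (112.201.28.224 - 112.201.28.239) does not contain 112.201.28.104
  112.201.28.192/26 (112.201.28.192 - 112.201.28.255) does not contain 112.201.28.104
  112.137.28.64/26 (112.137.28.64 - 112.137.28.127) does not contain 112.201.28.104
  112.201.24.0/22 (112.201.24.0 - 112.201.27.255) does not contain 112.201.28.104
Longest matching prefix is /20 -> interface GigabitEthernet0/7.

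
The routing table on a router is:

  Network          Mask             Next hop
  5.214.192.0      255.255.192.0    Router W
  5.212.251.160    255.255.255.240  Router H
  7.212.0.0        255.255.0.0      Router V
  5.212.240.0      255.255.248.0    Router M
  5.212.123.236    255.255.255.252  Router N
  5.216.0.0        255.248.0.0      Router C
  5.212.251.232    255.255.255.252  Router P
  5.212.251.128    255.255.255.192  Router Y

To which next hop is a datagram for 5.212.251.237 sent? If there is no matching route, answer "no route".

no route

No entry's prefix contains 5.212.251.237; there is no default route.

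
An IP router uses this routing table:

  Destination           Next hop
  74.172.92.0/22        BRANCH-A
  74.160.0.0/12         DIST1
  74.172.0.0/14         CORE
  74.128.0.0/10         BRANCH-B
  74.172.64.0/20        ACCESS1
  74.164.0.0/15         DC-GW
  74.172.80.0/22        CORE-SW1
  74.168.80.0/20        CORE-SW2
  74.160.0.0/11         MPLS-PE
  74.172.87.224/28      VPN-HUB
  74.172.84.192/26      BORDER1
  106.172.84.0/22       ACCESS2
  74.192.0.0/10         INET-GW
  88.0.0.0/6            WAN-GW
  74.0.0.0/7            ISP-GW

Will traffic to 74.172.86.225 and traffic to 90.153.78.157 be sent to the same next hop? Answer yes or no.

74.172.86.225: longest match 74.172.0.0/14 -> CORE
90.153.78.157: longest match 88.0.0.0/6 -> WAN-GW

no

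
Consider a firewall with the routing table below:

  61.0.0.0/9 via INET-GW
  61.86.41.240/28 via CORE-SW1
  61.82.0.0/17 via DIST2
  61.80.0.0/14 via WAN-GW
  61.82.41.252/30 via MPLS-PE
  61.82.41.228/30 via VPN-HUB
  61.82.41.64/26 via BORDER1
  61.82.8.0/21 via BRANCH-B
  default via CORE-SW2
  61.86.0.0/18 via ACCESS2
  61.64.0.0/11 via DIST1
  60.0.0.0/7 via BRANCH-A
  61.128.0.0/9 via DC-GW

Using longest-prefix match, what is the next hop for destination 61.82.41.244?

Routes whose prefix contains 61.82.41.244:
  0.0.0.0/0 (default, matches everything) -> CORE-SW2
  60.0.0.0/7 (60.0.0.0 - 61.255.255.255) -> BRANCH-A
  61.0.0.0/9 (61.0.0.0 - 61.127.255.255) -> INET-GW
  61.64.0.0/11 (61.64.0.0 - 61.95.255.255) -> DIST1
  61.80.0.0/14 (61.80.0.0 - 61.83.255.255) -> WAN-GW
  61.82.0.0/17 (61.82.0.0 - 61.82.127.255) -> DIST2
More-specific entries that do NOT match:
  61.82.41.252/30 (61.82.41.252 - 61.82.41.255) does not contain 61.82.41.244
  61.82.41.228/30 (61.82.41.228 - 61.82.41.231) does not contain 61.82.41.244
  61.86.41.240/28 (61.86.41.240 - 61.86.41.255) does not contain 61.82.41.244
  61.82.41.64/26 (61.82.41.64 - 61.82.41.127) does not contain 61.82.41.244
  61.82.8.0/21 (61.82.8.0 - 61.82.15.255) does not contain 61.82.41.244
  61.86.0.0/18 (61.86.0.0 - 61.86.63.255) does not contain 61.82.41.244
Longest matching prefix is /17 -> next hop DIST2.

DIST2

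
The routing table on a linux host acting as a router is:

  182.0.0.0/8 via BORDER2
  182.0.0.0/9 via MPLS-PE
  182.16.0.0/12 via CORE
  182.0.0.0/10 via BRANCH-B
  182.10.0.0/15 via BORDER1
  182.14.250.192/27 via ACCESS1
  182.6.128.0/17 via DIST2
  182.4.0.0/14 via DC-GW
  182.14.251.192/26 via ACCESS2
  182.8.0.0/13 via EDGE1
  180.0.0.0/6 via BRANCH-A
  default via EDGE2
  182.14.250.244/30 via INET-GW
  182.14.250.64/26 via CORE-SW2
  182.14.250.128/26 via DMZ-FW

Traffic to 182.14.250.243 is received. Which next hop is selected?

EDGE1

Routes whose prefix contains 182.14.250.243:
  0.0.0.0/0 (default, matches everything) -> EDGE2
  180.0.0.0/6 (180.0.0.0 - 183.255.255.255) -> BRANCH-A
  182.0.0.0/8 (182.0.0.0 - 182.255.255.255) -> BORDER2
  182.0.0.0/9 (182.0.0.0 - 182.127.255.255) -> MPLS-PE
  182.0.0.0/10 (182.0.0.0 - 182.63.255.255) -> BRANCH-B
  182.8.0.0/13 (182.8.0.0 - 182.15.255.255) -> EDGE1
More-specific entries that do NOT match:
  182.14.250.244/30 (182.14.250.244 - 182.14.250.247) does not contain 182.14.250.243
  182.14.250.192/27 (182.14.250.192 - 182.14.250.223) does not contain 182.14.250.243
  182.14.251.192/26 (182.14.251.192 - 182.14.251.255) does not contain 182.14.250.243
  182.14.250.64/26 (182.14.250.64 - 182.14.250.127) does not contain 182.14.250.243
  182.14.250.128/26 (182.14.250.128 - 182.14.250.191) does not contain 182.14.250.243
  182.6.128.0/17 (182.6.128.0 - 182.6.255.255) does not contain 182.14.250.243
  182.10.0.0/15 (182.10.0.0 - 182.11.255.255) does not contain 182.14.250.243
  182.4.0.0/14 (182.4.0.0 - 182.7.255.255) does not contain 182.14.250.243
Longest matching prefix is /13 -> next hop EDGE1.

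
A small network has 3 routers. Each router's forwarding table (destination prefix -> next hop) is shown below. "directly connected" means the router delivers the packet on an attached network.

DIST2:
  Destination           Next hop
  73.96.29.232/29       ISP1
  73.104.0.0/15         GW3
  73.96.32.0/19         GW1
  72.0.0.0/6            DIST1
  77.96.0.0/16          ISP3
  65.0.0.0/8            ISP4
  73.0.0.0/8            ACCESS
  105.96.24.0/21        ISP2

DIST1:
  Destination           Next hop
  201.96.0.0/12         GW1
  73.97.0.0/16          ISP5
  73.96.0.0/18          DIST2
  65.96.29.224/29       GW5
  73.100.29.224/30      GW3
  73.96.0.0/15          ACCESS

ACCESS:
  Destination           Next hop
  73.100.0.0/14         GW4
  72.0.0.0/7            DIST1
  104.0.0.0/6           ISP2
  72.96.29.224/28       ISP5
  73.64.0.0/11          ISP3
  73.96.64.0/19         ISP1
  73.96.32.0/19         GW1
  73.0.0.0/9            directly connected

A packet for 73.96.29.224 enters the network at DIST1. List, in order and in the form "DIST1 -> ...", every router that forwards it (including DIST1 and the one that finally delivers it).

At DIST1: longest match for 73.96.29.224 is 73.96.0.0/18 -> DIST2
At DIST2: longest match for 73.96.29.224 is 73.0.0.0/8 -> ACCESS
At ACCESS: longest match for 73.96.29.224 is 73.0.0.0/9 -> directly connected

DIST1 -> DIST2 -> ACCESS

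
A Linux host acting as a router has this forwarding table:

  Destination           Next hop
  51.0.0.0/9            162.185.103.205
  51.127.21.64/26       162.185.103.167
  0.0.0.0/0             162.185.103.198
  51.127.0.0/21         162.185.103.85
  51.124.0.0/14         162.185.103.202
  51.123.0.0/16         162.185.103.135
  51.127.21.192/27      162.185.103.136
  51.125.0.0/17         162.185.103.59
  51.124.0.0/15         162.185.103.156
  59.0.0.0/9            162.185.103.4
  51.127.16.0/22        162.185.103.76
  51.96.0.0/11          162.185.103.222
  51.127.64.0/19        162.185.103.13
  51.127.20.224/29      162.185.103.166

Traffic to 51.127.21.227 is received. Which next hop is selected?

Routes whose prefix contains 51.127.21.227:
  0.0.0.0/0 (default, matches everything) -> 162.185.103.198
  51.0.0.0/9 (51.0.0.0 - 51.127.255.255) -> 162.185.103.205
  51.96.0.0/11 (51.96.0.0 - 51.127.255.255) -> 162.185.103.222
  51.124.0.0/14 (51.124.0.0 - 51.127.255.255) -> 162.185.103.202
More-specific entries that do NOT match:
  51.127.20.224/29 (51.127.20.224 - 51.127.20.231) does not contain 51.127.21.227
  51.127.21.192/27 (51.127.21.192 - 51.127.21.223) does not contain 51.127.21.227
  51.127.21.64/26 (51.127.21.64 - 51.127.21.127) does not contain 51.127.21.227
  51.127.16.0/22 (51.127.16.0 - 51.127.19.255) does not contain 51.127.21.227
  51.127.0.0/21 (51.127.0.0 - 51.127.7.255) does not contain 51.127.21.227
  51.127.64.0/19 (51.127.64.0 - 51.127.95.255) does not contain 51.127.21.227
  51.125.0.0/17 (51.125.0.0 - 51.125.127.255) does not contain 51.127.21.227
  51.123.0.0/16 (51.123.0.0 - 51.123.255.255) does not contain 51.127.21.227
  51.124.0.0/15 (51.124.0.0 - 51.125.255.255) does not contain 51.127.21.227
Longest matching prefix is /14 -> next hop 162.185.103.202.

162.185.103.202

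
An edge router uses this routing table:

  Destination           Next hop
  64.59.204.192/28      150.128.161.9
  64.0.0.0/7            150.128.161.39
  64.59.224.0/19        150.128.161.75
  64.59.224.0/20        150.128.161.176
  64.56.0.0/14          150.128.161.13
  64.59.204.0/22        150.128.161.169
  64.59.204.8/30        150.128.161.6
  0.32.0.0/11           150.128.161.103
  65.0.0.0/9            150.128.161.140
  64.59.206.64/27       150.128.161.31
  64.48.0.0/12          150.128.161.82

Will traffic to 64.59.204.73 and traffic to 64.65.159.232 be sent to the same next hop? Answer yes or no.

64.59.204.73: longest match 64.59.204.0/22 -> 150.128.161.169
64.65.159.232: longest match 64.0.0.0/7 -> 150.128.161.39

no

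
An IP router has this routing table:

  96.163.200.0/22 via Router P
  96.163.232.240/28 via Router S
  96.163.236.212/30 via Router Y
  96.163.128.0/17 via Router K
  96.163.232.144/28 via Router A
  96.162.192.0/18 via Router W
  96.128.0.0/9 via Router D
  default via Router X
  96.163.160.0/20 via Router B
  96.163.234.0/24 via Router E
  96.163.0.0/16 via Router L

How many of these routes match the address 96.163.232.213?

4

Prefixes containing 96.163.232.213:
  0.0.0.0/0 (default, matches everything)
  96.128.0.0/9 (96.128.0.0 - 96.255.255.255)
  96.163.0.0/16 (96.163.0.0 - 96.163.255.255)
  96.163.128.0/17 (96.163.128.0 - 96.163.255.255)
Total matching entries: 4.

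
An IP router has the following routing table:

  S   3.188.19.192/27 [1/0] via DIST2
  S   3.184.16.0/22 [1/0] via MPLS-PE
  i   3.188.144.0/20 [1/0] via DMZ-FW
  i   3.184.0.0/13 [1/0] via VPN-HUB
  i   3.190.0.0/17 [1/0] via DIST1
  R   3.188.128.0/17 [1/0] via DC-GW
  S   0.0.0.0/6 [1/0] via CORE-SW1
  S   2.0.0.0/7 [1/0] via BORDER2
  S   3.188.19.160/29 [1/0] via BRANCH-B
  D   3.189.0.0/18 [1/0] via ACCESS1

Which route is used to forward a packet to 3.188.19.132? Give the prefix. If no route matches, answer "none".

Entries matching 3.188.19.132:
  0.0.0.0/6 (0.0.0.0 - 3.255.255.255)
  2.0.0.0/7 (2.0.0.0 - 3.255.255.255)
  3.184.0.0/13 (3.184.0.0 - 3.191.255.255)
Most specific is 3.184.0.0/13.

3.184.0.0/13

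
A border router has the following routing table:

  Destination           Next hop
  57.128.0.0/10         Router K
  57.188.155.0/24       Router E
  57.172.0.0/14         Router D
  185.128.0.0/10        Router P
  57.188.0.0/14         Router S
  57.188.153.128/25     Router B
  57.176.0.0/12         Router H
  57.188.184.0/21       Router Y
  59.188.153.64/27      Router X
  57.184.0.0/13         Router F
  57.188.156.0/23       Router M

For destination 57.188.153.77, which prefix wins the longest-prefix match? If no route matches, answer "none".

Entries matching 57.188.153.77:
  57.128.0.0/10 (57.128.0.0 - 57.191.255.255)
  57.176.0.0/12 (57.176.0.0 - 57.191.255.255)
  57.184.0.0/13 (57.184.0.0 - 57.191.255.255)
  57.188.0.0/14 (57.188.0.0 - 57.191.255.255)
Most specific is 57.188.0.0/14.

57.188.0.0/14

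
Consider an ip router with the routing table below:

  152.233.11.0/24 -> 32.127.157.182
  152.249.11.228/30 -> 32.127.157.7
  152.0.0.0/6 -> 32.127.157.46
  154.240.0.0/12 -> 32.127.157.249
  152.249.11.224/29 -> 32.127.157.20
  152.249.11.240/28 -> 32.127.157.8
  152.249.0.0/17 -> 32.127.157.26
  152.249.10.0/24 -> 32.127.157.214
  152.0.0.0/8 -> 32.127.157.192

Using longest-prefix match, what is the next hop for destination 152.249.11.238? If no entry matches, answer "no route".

32.127.157.26

Routes whose prefix contains 152.249.11.238:
  152.0.0.0/6 (152.0.0.0 - 155.255.255.255) -> 32.127.157.46
  152.0.0.0/8 (152.0.0.0 - 152.255.255.255) -> 32.127.157.192
  152.249.0.0/17 (152.249.0.0 - 152.249.127.255) -> 32.127.157.26
More-specific entries that do NOT match:
  152.249.11.228/30 (152.249.11.228 - 152.249.11.231) does not contain 152.249.11.238
  152.249.11.224/29 (152.249.11.224 - 152.249.11.231) does not contain 152.249.11.238
  152.249.11.240/28 (152.249.11.240 - 152.249.11.255) does not contain 152.249.11.238
  152.233.11.0/24 (152.233.11.0 - 152.233.11.255) does not contain 152.249.11.238
  152.249.10.0/24 (152.249.10.0 - 152.249.10.255) does not contain 152.249.11.238
Longest matching prefix is /17 -> next hop 32.127.157.26.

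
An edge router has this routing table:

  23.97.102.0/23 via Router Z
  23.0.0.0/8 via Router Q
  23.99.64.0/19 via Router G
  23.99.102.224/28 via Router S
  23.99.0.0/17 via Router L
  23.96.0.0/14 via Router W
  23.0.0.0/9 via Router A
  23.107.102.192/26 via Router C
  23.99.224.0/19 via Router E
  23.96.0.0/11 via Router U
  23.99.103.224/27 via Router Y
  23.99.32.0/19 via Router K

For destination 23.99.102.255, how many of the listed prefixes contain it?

5

Prefixes containing 23.99.102.255:
  23.0.0.0/8 (23.0.0.0 - 23.255.255.255)
  23.0.0.0/9 (23.0.0.0 - 23.127.255.255)
  23.96.0.0/11 (23.96.0.0 - 23.127.255.255)
  23.96.0.0/14 (23.96.0.0 - 23.99.255.255)
  23.99.0.0/17 (23.99.0.0 - 23.99.127.255)
Total matching entries: 5.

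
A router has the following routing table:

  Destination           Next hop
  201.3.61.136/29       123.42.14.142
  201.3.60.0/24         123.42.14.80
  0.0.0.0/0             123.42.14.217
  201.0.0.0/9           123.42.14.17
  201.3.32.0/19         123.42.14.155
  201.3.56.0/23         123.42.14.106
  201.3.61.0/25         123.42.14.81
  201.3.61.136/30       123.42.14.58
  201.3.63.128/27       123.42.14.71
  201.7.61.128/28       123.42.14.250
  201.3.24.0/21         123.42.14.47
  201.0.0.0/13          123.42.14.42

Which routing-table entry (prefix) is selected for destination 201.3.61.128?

Entries matching 201.3.61.128:
  0.0.0.0/0 (default, matches everything)
  201.0.0.0/9 (201.0.0.0 - 201.127.255.255)
  201.0.0.0/13 (201.0.0.0 - 201.7.255.255)
  201.3.32.0/19 (201.3.32.0 - 201.3.63.255)
Most specific is 201.3.32.0/19.

201.3.32.0/19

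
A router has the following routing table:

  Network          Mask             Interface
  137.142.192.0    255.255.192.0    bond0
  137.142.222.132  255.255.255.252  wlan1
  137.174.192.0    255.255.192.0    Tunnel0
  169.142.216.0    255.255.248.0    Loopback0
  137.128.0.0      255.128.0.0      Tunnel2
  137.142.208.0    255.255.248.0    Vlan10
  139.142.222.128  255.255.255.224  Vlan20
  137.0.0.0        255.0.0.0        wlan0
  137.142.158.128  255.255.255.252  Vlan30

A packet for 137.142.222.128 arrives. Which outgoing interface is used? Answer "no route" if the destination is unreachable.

Routes whose prefix contains 137.142.222.128:
  137.0.0.0/8 (137.0.0.0 - 137.255.255.255) -> wlan0
  137.128.0.0/9 (137.128.0.0 - 137.255.255.255) -> Tunnel2
  137.142.192.0/18 (137.142.192.0 - 137.142.255.255) -> bond0
More-specific entries that do NOT match:
  137.142.222.132/30 (137.142.222.132 - 137.142.222.135) does not contain 137.142.222.128
  137.142.158.128/30 (137.142.158.128 - 137.142.158.131) does not contain 137.142.222.128
  139.142.222.128/27 (139.142.222.128 - 139.142.222.159) does not contain 137.142.222.128
  169.142.216.0/21 (169.142.216.0 - 169.142.223.255) does not contain 137.142.222.128
  137.142.208.0/21 (137.142.208.0 - 137.142.215.255) does not contain 137.142.222.128
Longest matching prefix is /18 -> interface bond0.

bond0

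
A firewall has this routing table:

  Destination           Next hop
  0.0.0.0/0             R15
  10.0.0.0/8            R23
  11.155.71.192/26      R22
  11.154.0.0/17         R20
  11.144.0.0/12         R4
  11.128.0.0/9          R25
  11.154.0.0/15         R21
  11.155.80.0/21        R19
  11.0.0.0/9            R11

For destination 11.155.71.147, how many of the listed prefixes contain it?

Prefixes containing 11.155.71.147:
  0.0.0.0/0 (default, matches everything)
  11.128.0.0/9 (11.128.0.0 - 11.255.255.255)
  11.144.0.0/12 (11.144.0.0 - 11.159.255.255)
  11.154.0.0/15 (11.154.0.0 - 11.155.255.255)
Total matching entries: 4.

4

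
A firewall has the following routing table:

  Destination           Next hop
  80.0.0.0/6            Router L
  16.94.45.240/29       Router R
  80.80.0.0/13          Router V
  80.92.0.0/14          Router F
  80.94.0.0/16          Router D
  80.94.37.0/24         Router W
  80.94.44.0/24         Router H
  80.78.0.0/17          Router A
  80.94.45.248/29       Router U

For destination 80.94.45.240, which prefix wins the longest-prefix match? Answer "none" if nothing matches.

80.94.0.0/16

Entries matching 80.94.45.240:
  80.0.0.0/6 (80.0.0.0 - 83.255.255.255)
  80.92.0.0/14 (80.92.0.0 - 80.95.255.255)
  80.94.0.0/16 (80.94.0.0 - 80.94.255.255)
Most specific is 80.94.0.0/16.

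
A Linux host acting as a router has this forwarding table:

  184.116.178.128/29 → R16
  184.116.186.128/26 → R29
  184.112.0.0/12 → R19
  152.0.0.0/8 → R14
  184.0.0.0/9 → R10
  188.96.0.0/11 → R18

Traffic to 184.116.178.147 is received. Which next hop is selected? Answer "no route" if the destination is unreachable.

R19

Routes whose prefix contains 184.116.178.147:
  184.0.0.0/9 (184.0.0.0 - 184.127.255.255) -> R10
  184.112.0.0/12 (184.112.0.0 - 184.127.255.255) -> R19
More-specific entries that do NOT match:
  184.116.178.128/29 (184.116.178.128 - 184.116.178.135) does not contain 184.116.178.147
  184.116.186.128/26 (184.116.186.128 - 184.116.186.191) does not contain 184.116.178.147
Longest matching prefix is /12 -> next hop R19.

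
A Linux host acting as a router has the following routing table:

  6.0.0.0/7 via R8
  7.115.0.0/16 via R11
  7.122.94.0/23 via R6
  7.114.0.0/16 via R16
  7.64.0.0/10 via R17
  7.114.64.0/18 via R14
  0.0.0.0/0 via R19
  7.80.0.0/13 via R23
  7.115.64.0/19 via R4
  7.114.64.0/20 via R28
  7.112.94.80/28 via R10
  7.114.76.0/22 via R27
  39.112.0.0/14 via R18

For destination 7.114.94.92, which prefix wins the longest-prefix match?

7.114.64.0/18

Entries matching 7.114.94.92:
  0.0.0.0/0 (default, matches everything)
  6.0.0.0/7 (6.0.0.0 - 7.255.255.255)
  7.64.0.0/10 (7.64.0.0 - 7.127.255.255)
  7.114.0.0/16 (7.114.0.0 - 7.114.255.255)
  7.114.64.0/18 (7.114.64.0 - 7.114.127.255)
Most specific is 7.114.64.0/18.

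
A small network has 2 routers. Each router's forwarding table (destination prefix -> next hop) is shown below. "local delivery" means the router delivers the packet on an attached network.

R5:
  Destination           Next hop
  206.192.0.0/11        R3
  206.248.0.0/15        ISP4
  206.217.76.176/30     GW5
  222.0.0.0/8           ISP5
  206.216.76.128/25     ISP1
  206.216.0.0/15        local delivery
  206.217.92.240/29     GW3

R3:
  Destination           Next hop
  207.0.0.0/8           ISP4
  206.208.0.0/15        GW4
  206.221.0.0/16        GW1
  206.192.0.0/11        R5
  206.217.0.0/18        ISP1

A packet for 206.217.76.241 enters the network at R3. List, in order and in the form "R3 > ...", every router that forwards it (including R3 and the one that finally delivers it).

R3 > R5

At R3: longest match for 206.217.76.241 is 206.192.0.0/11 -> R5
At R5: longest match for 206.217.76.241 is 206.216.0.0/15 -> local delivery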